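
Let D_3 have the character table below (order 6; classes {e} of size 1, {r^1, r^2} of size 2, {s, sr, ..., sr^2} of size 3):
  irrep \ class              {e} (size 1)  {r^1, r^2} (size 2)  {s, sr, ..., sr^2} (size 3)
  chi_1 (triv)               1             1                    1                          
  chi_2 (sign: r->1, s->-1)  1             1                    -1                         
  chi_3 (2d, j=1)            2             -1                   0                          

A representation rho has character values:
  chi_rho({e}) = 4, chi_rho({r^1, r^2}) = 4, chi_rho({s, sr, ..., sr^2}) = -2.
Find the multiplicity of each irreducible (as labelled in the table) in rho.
Multiplicities: chi_1: 1, chi_2: 3, chi_3: 0.

Explanation: Use <chi_rho, chi> = (1/|G|) sum_C |C| * chi_rho(C) * conj(chi(C)) with |G| = 6 for each irreducible chi in the table:
  <chi_rho, chi_1> = (1/6)[1*(4)*conj(1) + 2*(4)*conj(1) + 3*(-2)*conj(1)]
      = (1/6)[(4) + (8) + (-6)] = 6/6 = 1
  <chi_rho, chi_2> = (1/6)[1*(4)*conj(1) + 2*(4)*conj(1) + 3*(-2)*conj(-1)]
      = (1/6)[(4) + (8) + (6)] = 18/6 = 3
  <chi_rho, chi_3> = (1/6)[1*(4)*conj(2) + 2*(4)*conj(-1) + 3*(-2)*conj(0)]
      = (1/6)[(8) + (-8) + (0)] = 0/6 = 0
Dimension check: dim(rho) = sum (mult * dim) = 1*1 + 3*1 + 0*2 = 4 = chi_rho(e) = 4.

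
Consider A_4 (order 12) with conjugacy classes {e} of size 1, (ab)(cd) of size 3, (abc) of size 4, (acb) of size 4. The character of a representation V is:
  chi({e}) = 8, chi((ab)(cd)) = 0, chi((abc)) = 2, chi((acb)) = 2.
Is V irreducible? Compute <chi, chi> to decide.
Not irreducible (reducible): <chi, chi> = 8 > 1.

Why: <chi, chi> = (1/|G|) sum_C |C| * |chi(C)|^2 = (1/12)[1*|8|^2 + 3*|0|^2 + 4*|2|^2 + 4*|2|^2]
  = (1/12)[(64) + (0) + (16) + (16)] = 96/12 = 8.
(Exp terms are combined using exp(i*s)*conj(exp(i*t)) = exp(i*(s-t)), and sums of them are collapsed using the identity that for every m > 1 the m distinct m-th roots of unity sum to 0, e.g. 1 + exp(2*I*pi/3) + exp(-2*I*pi/3) = 0.)
A character is irreducible iff <chi, chi> = 1, so this representation is reducible.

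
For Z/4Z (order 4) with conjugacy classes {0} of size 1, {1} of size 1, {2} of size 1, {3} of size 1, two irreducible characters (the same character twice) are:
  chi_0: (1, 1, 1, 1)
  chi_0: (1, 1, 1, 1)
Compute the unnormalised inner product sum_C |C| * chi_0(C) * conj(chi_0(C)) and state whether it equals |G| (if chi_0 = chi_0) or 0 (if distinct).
Sum = 4 = |G| = 4; so <chi_0, chi_0> = 1 (norm-1 confirms irreducibility).

Justification: Compute term by term over conjugacy classes (|C| * chi_0(C) * conj(chi_0(C))):
  1*(1)*conj(1) + 1*(1)*conj(1) + 1*(1)*conj(1) + 1*(1)*conj(1)
  = (1) + (1) + (1) + (1)
  = 4.
(Exp terms are combined using exp(i*s)*conj(exp(i*t)) = exp(i*(s-t)), and sums of them are collapsed using the identity that for every m > 1 the m distinct m-th roots of unity sum to 0, e.g. 1 + exp(2*I*pi/3) + exp(-2*I*pi/3) = 0.)
Dividing by |G| = 4 gives 4/4 = 1, matching the row-orthogonality relation <chi_0, chi_0> = [chi_0 = chi_0].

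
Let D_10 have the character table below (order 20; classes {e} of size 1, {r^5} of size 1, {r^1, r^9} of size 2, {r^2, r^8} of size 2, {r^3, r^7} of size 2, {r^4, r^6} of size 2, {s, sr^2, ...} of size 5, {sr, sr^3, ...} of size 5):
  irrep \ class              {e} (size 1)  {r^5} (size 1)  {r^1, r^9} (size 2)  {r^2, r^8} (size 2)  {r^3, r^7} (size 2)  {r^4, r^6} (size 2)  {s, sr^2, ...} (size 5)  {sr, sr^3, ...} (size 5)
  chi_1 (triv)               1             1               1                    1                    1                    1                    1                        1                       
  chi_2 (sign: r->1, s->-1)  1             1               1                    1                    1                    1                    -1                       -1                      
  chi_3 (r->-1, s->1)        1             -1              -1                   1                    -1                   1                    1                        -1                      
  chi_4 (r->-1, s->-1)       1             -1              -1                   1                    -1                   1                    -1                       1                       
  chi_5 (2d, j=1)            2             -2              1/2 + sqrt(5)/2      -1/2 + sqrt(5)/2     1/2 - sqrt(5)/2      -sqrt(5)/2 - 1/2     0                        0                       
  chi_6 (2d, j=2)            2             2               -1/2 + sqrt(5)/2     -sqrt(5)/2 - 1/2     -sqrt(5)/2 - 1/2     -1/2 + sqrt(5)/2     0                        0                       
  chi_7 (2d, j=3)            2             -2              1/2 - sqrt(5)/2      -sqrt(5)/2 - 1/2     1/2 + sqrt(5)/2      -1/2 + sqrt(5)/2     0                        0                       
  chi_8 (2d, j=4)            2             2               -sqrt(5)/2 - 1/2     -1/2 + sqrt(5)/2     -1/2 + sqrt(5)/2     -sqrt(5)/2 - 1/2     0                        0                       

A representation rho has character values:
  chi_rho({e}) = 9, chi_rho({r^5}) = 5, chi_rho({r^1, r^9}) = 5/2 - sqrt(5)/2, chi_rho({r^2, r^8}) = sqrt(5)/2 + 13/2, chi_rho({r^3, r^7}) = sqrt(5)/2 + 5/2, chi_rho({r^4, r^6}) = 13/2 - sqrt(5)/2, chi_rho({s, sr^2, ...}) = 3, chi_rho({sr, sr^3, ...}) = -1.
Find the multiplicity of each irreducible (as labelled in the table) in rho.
Multiplicities: chi_1: 3, chi_2: 2, chi_3: 2, chi_4: 0, chi_5: 0, chi_6: 0, chi_7: 0, chi_8: 1.

Use <chi_rho, chi> = (1/|G|) sum_C |C| * chi_rho(C) * conj(chi(C)) with |G| = 20 for each irreducible chi in the table:
  <chi_rho, chi_1> = (1/20)[1*(9)*conj(1) + 1*(5)*conj(1) + 2*(5/2 - sqrt(5)/2)*conj(1) + 2*(sqrt(5)/2 + 13/2)*conj(1) + 2*(sqrt(5)/2 + 5/2)*conj(1) + 2*(13/2 - sqrt(5)/2)*conj(1) + 5*(3)*conj(1) + 5*(-1)*conj(1)]
      = (1/20)[(9) + (5) + (5 - sqrt(5)) + (sqrt(5) + 13) + (sqrt(5) + 5) + (13 - sqrt(5)) + (15) + (-5)] = 60/20 = 3
  <chi_rho, chi_2> = (1/20)[1*(9)*conj(1) + 1*(5)*conj(1) + 2*(5/2 - sqrt(5)/2)*conj(1) + 2*(sqrt(5)/2 + 13/2)*conj(1) + 2*(sqrt(5)/2 + 5/2)*conj(1) + 2*(13/2 - sqrt(5)/2)*conj(1) + 5*(3)*conj(-1) + 5*(-1)*conj(-1)]
      = (1/20)[(9) + (5) + (5 - sqrt(5)) + (sqrt(5) + 13) + (sqrt(5) + 5) + (13 - sqrt(5)) + (-15) + (5)] = 40/20 = 2
  <chi_rho, chi_3> = (1/20)[1*(9)*conj(1) + 1*(5)*conj(-1) + 2*(5/2 - sqrt(5)/2)*conj(-1) + 2*(sqrt(5)/2 + 13/2)*conj(1) + 2*(sqrt(5)/2 + 5/2)*conj(-1) + 2*(13/2 - sqrt(5)/2)*conj(1) + 5*(3)*conj(1) + 5*(-1)*conj(-1)]
      = (1/20)[(9) + (-5) + (-5 + sqrt(5)) + (sqrt(5) + 13) + (-5 - sqrt(5)) + (13 - sqrt(5)) + (15) + (5)] = 40/20 = 2
  <chi_rho, chi_4> = (1/20)[1*(9)*conj(1) + 1*(5)*conj(-1) + 2*(5/2 - sqrt(5)/2)*conj(-1) + 2*(sqrt(5)/2 + 13/2)*conj(1) + 2*(sqrt(5)/2 + 5/2)*conj(-1) + 2*(13/2 - sqrt(5)/2)*conj(1) + 5*(3)*conj(-1) + 5*(-1)*conj(1)]
      = (1/20)[(9) + (-5) + (-5 + sqrt(5)) + (sqrt(5) + 13) + (-5 - sqrt(5)) + (13 - sqrt(5)) + (-15) + (-5)] = 0/20 = 0
  <chi_rho, chi_5> = (1/20)[1*(9)*conj(2) + 1*(5)*conj(-2) + 2*(5/2 - sqrt(5)/2)*conj(1/2 + sqrt(5)/2) + 2*(sqrt(5)/2 + 13/2)*conj(-1/2 + sqrt(5)/2) + 2*(sqrt(5)/2 + 5/2)*conj(1/2 - sqrt(5)/2) + 2*(13/2 - sqrt(5)/2)*conj(-sqrt(5)/2 - 1/2) + 5*(3)*conj(0) + 5*(-1)*conj(0)]
      = (1/20)[(18) + (-10) + (2*sqrt(5)) + (-4 + 6*sqrt(5)) + (-2*sqrt(5)) + (-6*sqrt(5) - 4) + (0) + (0)] = 0/20 = 0
  <chi_rho, chi_6> = (1/20)[1*(9)*conj(2) + 1*(5)*conj(2) + 2*(5/2 - sqrt(5)/2)*conj(-1/2 + sqrt(5)/2) + 2*(sqrt(5)/2 + 13/2)*conj(-sqrt(5)/2 - 1/2) + 2*(sqrt(5)/2 + 5/2)*conj(-sqrt(5)/2 - 1/2) + 2*(13/2 - sqrt(5)/2)*conj(-1/2 + sqrt(5)/2) + 5*(3)*conj(0) + 5*(-1)*conj(0)]
      = (1/20)[(18) + (10) + (-5 + 3*sqrt(5)) + (-7*sqrt(5) - 9) + (-3*sqrt(5) - 5) + (-9 + 7*sqrt(5)) + (0) + (0)] = 0/20 = 0
  <chi_rho, chi_7> = (1/20)[1*(9)*conj(2) + 1*(5)*conj(-2) + 2*(5/2 - sqrt(5)/2)*conj(1/2 - sqrt(5)/2) + 2*(sqrt(5)/2 + 13/2)*conj(-sqrt(5)/2 - 1/2) + 2*(sqrt(5)/2 + 5/2)*conj(1/2 + sqrt(5)/2) + 2*(13/2 - sqrt(5)/2)*conj(-1/2 + sqrt(5)/2) + 5*(3)*conj(0) + 5*(-1)*conj(0)]
      = (1/20)[(18) + (-10) + (5 - 3*sqrt(5)) + (-7*sqrt(5) - 9) + (5 + 3*sqrt(5)) + (-9 + 7*sqrt(5)) + (0) + (0)] = 0/20 = 0
  <chi_rho, chi_8> = (1/20)[1*(9)*conj(2) + 1*(5)*conj(2) + 2*(5/2 - sqrt(5)/2)*conj(-sqrt(5)/2 - 1/2) + 2*(sqrt(5)/2 + 13/2)*conj(-1/2 + sqrt(5)/2) + 2*(sqrt(5)/2 + 5/2)*conj(-1/2 + sqrt(5)/2) + 2*(13/2 - sqrt(5)/2)*conj(-sqrt(5)/2 - 1/2) + 5*(3)*conj(0) + 5*(-1)*conj(0)]
      = (1/20)[(18) + (10) + (-2*sqrt(5)) + (-4 + 6*sqrt(5)) + (2*sqrt(5)) + (-6*sqrt(5) - 4) + (0) + (0)] = 20/20 = 1
Dimension check: dim(rho) = sum (mult * dim) = 3*1 + 2*1 + 2*1 + 0*1 + 0*2 + 0*2 + 0*2 + 1*2 = 9 = chi_rho(e) = 9.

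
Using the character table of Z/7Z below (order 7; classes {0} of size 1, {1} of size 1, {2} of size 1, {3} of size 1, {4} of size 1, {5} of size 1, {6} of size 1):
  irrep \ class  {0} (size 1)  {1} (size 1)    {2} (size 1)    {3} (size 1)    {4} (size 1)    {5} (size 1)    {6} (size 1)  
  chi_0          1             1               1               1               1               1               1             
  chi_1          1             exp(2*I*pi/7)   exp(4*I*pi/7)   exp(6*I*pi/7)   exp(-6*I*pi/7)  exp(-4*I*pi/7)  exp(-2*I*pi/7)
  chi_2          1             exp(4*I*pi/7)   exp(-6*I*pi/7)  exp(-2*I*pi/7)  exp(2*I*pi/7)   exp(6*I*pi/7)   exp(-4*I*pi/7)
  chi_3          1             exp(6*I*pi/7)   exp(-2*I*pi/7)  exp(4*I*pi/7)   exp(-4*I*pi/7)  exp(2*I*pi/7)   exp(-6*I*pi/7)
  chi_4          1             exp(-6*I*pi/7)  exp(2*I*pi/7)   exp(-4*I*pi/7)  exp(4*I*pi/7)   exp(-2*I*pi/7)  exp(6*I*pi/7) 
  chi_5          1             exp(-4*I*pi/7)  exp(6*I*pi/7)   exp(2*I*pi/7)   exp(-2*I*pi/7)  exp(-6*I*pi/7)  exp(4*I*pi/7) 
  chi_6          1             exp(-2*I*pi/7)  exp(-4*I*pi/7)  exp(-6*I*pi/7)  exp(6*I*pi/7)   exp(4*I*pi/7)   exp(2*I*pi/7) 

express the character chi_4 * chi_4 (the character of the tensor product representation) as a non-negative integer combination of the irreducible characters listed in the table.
chi_4 tensor chi_4 = chi_1 (all other irreducibles have multiplicity 0).

Derivation: The character of a tensor product is the pointwise product (chi_4 * chi_4)(C) = chi_4(C) * chi_4(C):
  {0}: (1)*(1), {1}: (exp(-6*I*pi/7))*(exp(-6*I*pi/7)), {2}: (exp(2*I*pi/7))*(exp(2*I*pi/7)), {3}: (exp(-4*I*pi/7))*(exp(-4*I*pi/7)), {4}: (exp(4*I*pi/7))*(exp(4*I*pi/7)), {5}: (exp(-2*I*pi/7))*(exp(-2*I*pi/7)), {6}: (exp(6*I*pi/7))*(exp(6*I*pi/7))
so (chi_4 * chi_4) takes values
  {0} -> 1, {1} -> exp(2*I*pi/7), {2} -> exp(4*I*pi/7), {3} -> exp(6*I*pi/7), {4} -> exp(-6*I*pi/7), {5} -> exp(-4*I*pi/7), {6} -> exp(-2*I*pi/7).
Now take the inner product of this character with each irreducible chi from the table, <chi_4*chi_4, chi> = (1/7) sum_C |C| (chi_4*chi_4)(C) conj(chi(C)):
  <chi_4*chi_4, chi_0> = (1/7)[1*(1)*conj(1) + 1*(exp(2*I*pi/7))*conj(1) + 1*(exp(4*I*pi/7))*conj(1) + 1*(exp(6*I*pi/7))*conj(1) + 1*(exp(-6*I*pi/7))*conj(1) + 1*(exp(-4*I*pi/7))*conj(1) + 1*(exp(-2*I*pi/7))*conj(1)]
      = (1/7)[(1) + (exp(2*I*pi/7)) + (exp(4*I*pi/7)) + (exp(6*I*pi/7)) + (exp(-6*I*pi/7)) + (exp(-4*I*pi/7)) + (exp(-2*I*pi/7))] = 0/7 = 0
  <chi_4*chi_4, chi_1> = (1/7)[1*(1)*conj(1) + 1*(exp(2*I*pi/7))*conj(exp(2*I*pi/7)) + 1*(exp(4*I*pi/7))*conj(exp(4*I*pi/7)) + 1*(exp(6*I*pi/7))*conj(exp(6*I*pi/7)) + 1*(exp(-6*I*pi/7))*conj(exp(-6*I*pi/7)) + 1*(exp(-4*I*pi/7))*conj(exp(-4*I*pi/7)) + 1*(exp(-2*I*pi/7))*conj(exp(-2*I*pi/7))]
      = (1/7)[(1) + (1) + (1) + (1) + (1) + (1) + (1)] = 7/7 = 1
  <chi_4*chi_4, chi_2> = (1/7)[1*(1)*conj(1) + 1*(exp(2*I*pi/7))*conj(exp(4*I*pi/7)) + 1*(exp(4*I*pi/7))*conj(exp(-6*I*pi/7)) + 1*(exp(6*I*pi/7))*conj(exp(-2*I*pi/7)) + 1*(exp(-6*I*pi/7))*conj(exp(2*I*pi/7)) + 1*(exp(-4*I*pi/7))*conj(exp(6*I*pi/7)) + 1*(exp(-2*I*pi/7))*conj(exp(-4*I*pi/7))]
      = (1/7)[(1) + (exp(-2*I*pi/7)) + (exp(-4*I*pi/7)) + (exp(-6*I*pi/7)) + (exp(6*I*pi/7)) + (exp(4*I*pi/7)) + (exp(2*I*pi/7))] = 0/7 = 0
  <chi_4*chi_4, chi_3> = (1/7)[1*(1)*conj(1) + 1*(exp(2*I*pi/7))*conj(exp(6*I*pi/7)) + 1*(exp(4*I*pi/7))*conj(exp(-2*I*pi/7)) + 1*(exp(6*I*pi/7))*conj(exp(4*I*pi/7)) + 1*(exp(-6*I*pi/7))*conj(exp(-4*I*pi/7)) + 1*(exp(-4*I*pi/7))*conj(exp(2*I*pi/7)) + 1*(exp(-2*I*pi/7))*conj(exp(-6*I*pi/7))]
      = (1/7)[(1) + (exp(-4*I*pi/7)) + (exp(6*I*pi/7)) + (exp(2*I*pi/7)) + (exp(-2*I*pi/7)) + (exp(-6*I*pi/7)) + (exp(4*I*pi/7))] = 0/7 = 0
  <chi_4*chi_4, chi_4> = (1/7)[1*(1)*conj(1) + 1*(exp(2*I*pi/7))*conj(exp(-6*I*pi/7)) + 1*(exp(4*I*pi/7))*conj(exp(2*I*pi/7)) + 1*(exp(6*I*pi/7))*conj(exp(-4*I*pi/7)) + 1*(exp(-6*I*pi/7))*conj(exp(4*I*pi/7)) + 1*(exp(-4*I*pi/7))*conj(exp(-2*I*pi/7)) + 1*(exp(-2*I*pi/7))*conj(exp(6*I*pi/7))]
      = (1/7)[(1) + (exp(-6*I*pi/7)) + (exp(2*I*pi/7)) + (exp(-4*I*pi/7)) + (exp(4*I*pi/7)) + (exp(-2*I*pi/7)) + (exp(6*I*pi/7))] = 0/7 = 0
  <chi_4*chi_4, chi_5> = (1/7)[1*(1)*conj(1) + 1*(exp(2*I*pi/7))*conj(exp(-4*I*pi/7)) + 1*(exp(4*I*pi/7))*conj(exp(6*I*pi/7)) + 1*(exp(6*I*pi/7))*conj(exp(2*I*pi/7)) + 1*(exp(-6*I*pi/7))*conj(exp(-2*I*pi/7)) + 1*(exp(-4*I*pi/7))*conj(exp(-6*I*pi/7)) + 1*(exp(-2*I*pi/7))*conj(exp(4*I*pi/7))]
      = (1/7)[(1) + (exp(6*I*pi/7)) + (exp(-2*I*pi/7)) + (exp(4*I*pi/7)) + (exp(-4*I*pi/7)) + (exp(2*I*pi/7)) + (exp(-6*I*pi/7))] = 0/7 = 0
  <chi_4*chi_4, chi_6> = (1/7)[1*(1)*conj(1) + 1*(exp(2*I*pi/7))*conj(exp(-2*I*pi/7)) + 1*(exp(4*I*pi/7))*conj(exp(-4*I*pi/7)) + 1*(exp(6*I*pi/7))*conj(exp(-6*I*pi/7)) + 1*(exp(-6*I*pi/7))*conj(exp(6*I*pi/7)) + 1*(exp(-4*I*pi/7))*conj(exp(4*I*pi/7)) + 1*(exp(-2*I*pi/7))*conj(exp(2*I*pi/7))]
      = (1/7)[(1) + (exp(4*I*pi/7)) + (exp(-6*I*pi/7)) + (exp(-2*I*pi/7)) + (exp(2*I*pi/7)) + (exp(6*I*pi/7)) + (exp(-4*I*pi/7))] = 0/7 = 0
(Exp terms are combined using exp(i*s)*conj(exp(i*t)) = exp(i*(s-t)), and sums of them are collapsed using the identity that for every m > 1 the m distinct m-th roots of unity sum to 0, e.g. 1 + exp(2*I*pi/3) + exp(-2*I*pi/3) = 0.)
Hence the multiplicities are chi_1: 1. Dimension check: dim(chi_4)*dim(chi_4) = 1*1 = 1 and sum (mult * dim) = 1*1 = 1.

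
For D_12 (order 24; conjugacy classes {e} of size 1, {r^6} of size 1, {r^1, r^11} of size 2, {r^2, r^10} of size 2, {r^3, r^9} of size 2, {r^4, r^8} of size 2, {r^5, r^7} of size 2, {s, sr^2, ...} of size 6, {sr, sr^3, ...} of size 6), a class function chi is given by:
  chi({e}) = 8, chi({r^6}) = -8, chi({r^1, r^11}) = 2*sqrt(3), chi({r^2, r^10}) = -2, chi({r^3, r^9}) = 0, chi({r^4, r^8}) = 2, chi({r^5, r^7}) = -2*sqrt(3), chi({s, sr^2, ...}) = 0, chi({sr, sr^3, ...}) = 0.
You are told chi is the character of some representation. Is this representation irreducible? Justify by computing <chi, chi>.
Not irreducible (reducible): <chi, chi> = 8 > 1.

Explanation: <chi, chi> = (1/|G|) sum_C |C| * |chi(C)|^2 = (1/24)[1*|8|^2 + 1*|-8|^2 + 2*|2*sqrt(3)|^2 + 2*|-2|^2 + 2*|0|^2 + 2*|2|^2 + 2*|-2*sqrt(3)|^2 + 6*|0|^2 + 6*|0|^2]
  = (1/24)[(64) + (64) + (24) + (8) + (0) + (8) + (24) + (0) + (0)] = 192/24 = 8.
A character is irreducible iff <chi, chi> = 1, so this representation is reducible.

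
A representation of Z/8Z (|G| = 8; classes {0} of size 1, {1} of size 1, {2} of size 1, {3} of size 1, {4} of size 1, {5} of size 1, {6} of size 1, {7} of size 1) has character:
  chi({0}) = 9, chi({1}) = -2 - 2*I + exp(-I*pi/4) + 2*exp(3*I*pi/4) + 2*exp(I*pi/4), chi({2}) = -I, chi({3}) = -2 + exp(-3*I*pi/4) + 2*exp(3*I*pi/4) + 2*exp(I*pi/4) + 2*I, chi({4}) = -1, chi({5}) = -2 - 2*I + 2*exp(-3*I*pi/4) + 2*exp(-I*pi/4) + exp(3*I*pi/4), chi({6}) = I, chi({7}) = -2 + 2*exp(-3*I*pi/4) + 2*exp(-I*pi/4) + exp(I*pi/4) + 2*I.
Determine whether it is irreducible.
Not irreducible (reducible): <chi, chi> = 17 > 1.

Argument: <chi, chi> = (1/|G|) sum_C |C| * |chi(C)|^2 = (1/8)[1*|9|^2 + 1*|-2 - 2*I + exp(-I*pi/4) + 2*exp(3*I*pi/4) + 2*exp(I*pi/4)|^2 + 1*|-I|^2 + 1*|-2 + exp(-3*I*pi/4) + 2*exp(3*I*pi/4) + 2*exp(I*pi/4) + 2*I|^2 + 1*|-1|^2 + 1*|-2 - 2*I + 2*exp(-3*I*pi/4) + 2*exp(-I*pi/4) + exp(3*I*pi/4)|^2 + 1*|I|^2 + 1*|-2 + 2*exp(-3*I*pi/4) + 2*exp(-I*pi/4) + exp(I*pi/4) + 2*I|^2]
  = (1/8)[(81) + (13 - 8*exp(I*pi/4) - 2*exp(3*I*pi/4) - 10*exp(-I*pi/4)) + (1) + (13 - 10*exp(3*I*pi/4) - 2*exp(-I*pi/4) - 8*exp(-3*I*pi/4)) + (1) + (13 - 10*exp(3*I*pi/4) - 2*exp(-I*pi/4) - 8*exp(-3*I*pi/4)) + (1) + (13 - 8*exp(I*pi/4) - 2*exp(3*I*pi/4) - 10*exp(-I*pi/4))] = 136/8 = 17.
(Exp terms are combined using exp(i*s)*conj(exp(i*t)) = exp(i*(s-t)), and sums of them are collapsed using the identity that for every m > 1 the m distinct m-th roots of unity sum to 0, e.g. 1 + exp(2*I*pi/3) + exp(-2*I*pi/3) = 0.)
A character is irreducible iff <chi, chi> = 1, so this representation is reducible.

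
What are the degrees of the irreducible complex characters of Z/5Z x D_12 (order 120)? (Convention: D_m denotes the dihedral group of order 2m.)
Dimensions: 1, 1, 1, 1, 1, 1, 1, 1, 1, 1, 1, 1, 1, 1, 1, 1, 1, 1, 1, 1, 2, 2, 2, 2, 2, 2, 2, 2, 2, 2, 2, 2, 2, 2, 2, 2, 2, 2, 2, 2, 2, 2, 2, 2, 2

There are 45 irreducibles (= number of conjugacy classes). Their dimensions d_i satisfy sum d_i^2 = |G| = 120: 1 + 1 + 1 + 1 + 1 + 1 + 1 + 1 + 1 + 1 + 1 + 1 + 1 + 1 + 1 + 1 + 1 + 1 + 1 + 1 + 4 + 4 + 4 + 4 + 4 + 4 + 4 + 4 + 4 + 4 + 4 + 4 + 4 + 4 + 4 + 4 + 4 + 4 + 4 + 4 + 4 + 4 + 4 + 4 + 4 = 120. (For the product with Z/5Z: each of the 5 1-dim characters of Z/5Z tensors with each irrep of D_12, giving 5 copies of each D_12-dimension.)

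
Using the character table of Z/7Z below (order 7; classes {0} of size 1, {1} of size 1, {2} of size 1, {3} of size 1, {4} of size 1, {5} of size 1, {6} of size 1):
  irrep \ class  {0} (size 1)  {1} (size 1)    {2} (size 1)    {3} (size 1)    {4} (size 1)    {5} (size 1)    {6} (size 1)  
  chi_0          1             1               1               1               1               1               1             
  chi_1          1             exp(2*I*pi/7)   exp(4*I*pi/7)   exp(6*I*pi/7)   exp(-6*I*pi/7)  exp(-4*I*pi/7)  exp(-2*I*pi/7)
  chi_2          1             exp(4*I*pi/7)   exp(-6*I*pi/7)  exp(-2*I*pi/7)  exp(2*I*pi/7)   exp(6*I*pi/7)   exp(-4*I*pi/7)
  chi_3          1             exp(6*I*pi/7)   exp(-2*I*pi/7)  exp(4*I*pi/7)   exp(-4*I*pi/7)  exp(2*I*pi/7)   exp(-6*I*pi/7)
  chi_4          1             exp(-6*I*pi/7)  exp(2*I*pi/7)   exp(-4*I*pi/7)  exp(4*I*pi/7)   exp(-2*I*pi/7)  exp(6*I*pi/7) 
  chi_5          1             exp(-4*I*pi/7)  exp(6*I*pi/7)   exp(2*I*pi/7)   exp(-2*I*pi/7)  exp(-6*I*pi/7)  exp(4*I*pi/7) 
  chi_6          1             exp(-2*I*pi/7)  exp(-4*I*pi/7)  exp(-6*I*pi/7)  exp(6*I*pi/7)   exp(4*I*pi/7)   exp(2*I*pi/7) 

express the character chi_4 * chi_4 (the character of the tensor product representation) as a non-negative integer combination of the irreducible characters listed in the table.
chi_4 tensor chi_4 = chi_1 (all other irreducibles have multiplicity 0).

Solution. The character of a tensor product is the pointwise product (chi_4 * chi_4)(C) = chi_4(C) * chi_4(C):
  {0}: (1)*(1), {1}: (exp(-6*I*pi/7))*(exp(-6*I*pi/7)), {2}: (exp(2*I*pi/7))*(exp(2*I*pi/7)), {3}: (exp(-4*I*pi/7))*(exp(-4*I*pi/7)), {4}: (exp(4*I*pi/7))*(exp(4*I*pi/7)), {5}: (exp(-2*I*pi/7))*(exp(-2*I*pi/7)), {6}: (exp(6*I*pi/7))*(exp(6*I*pi/7))
so (chi_4 * chi_4) takes values
  {0} -> 1, {1} -> exp(2*I*pi/7), {2} -> exp(4*I*pi/7), {3} -> exp(6*I*pi/7), {4} -> exp(-6*I*pi/7), {5} -> exp(-4*I*pi/7), {6} -> exp(-2*I*pi/7).
Now take the inner product of this character with each irreducible chi from the table, <chi_4*chi_4, chi> = (1/7) sum_C |C| (chi_4*chi_4)(C) conj(chi(C)):
  <chi_4*chi_4, chi_0> = (1/7)[1*(1)*conj(1) + 1*(exp(2*I*pi/7))*conj(1) + 1*(exp(4*I*pi/7))*conj(1) + 1*(exp(6*I*pi/7))*conj(1) + 1*(exp(-6*I*pi/7))*conj(1) + 1*(exp(-4*I*pi/7))*conj(1) + 1*(exp(-2*I*pi/7))*conj(1)]
      = (1/7)[(1) + (exp(2*I*pi/7)) + (exp(4*I*pi/7)) + (exp(6*I*pi/7)) + (exp(-6*I*pi/7)) + (exp(-4*I*pi/7)) + (exp(-2*I*pi/7))] = 0/7 = 0
  <chi_4*chi_4, chi_1> = (1/7)[1*(1)*conj(1) + 1*(exp(2*I*pi/7))*conj(exp(2*I*pi/7)) + 1*(exp(4*I*pi/7))*conj(exp(4*I*pi/7)) + 1*(exp(6*I*pi/7))*conj(exp(6*I*pi/7)) + 1*(exp(-6*I*pi/7))*conj(exp(-6*I*pi/7)) + 1*(exp(-4*I*pi/7))*conj(exp(-4*I*pi/7)) + 1*(exp(-2*I*pi/7))*conj(exp(-2*I*pi/7))]
      = (1/7)[(1) + (1) + (1) + (1) + (1) + (1) + (1)] = 7/7 = 1
  <chi_4*chi_4, chi_2> = (1/7)[1*(1)*conj(1) + 1*(exp(2*I*pi/7))*conj(exp(4*I*pi/7)) + 1*(exp(4*I*pi/7))*conj(exp(-6*I*pi/7)) + 1*(exp(6*I*pi/7))*conj(exp(-2*I*pi/7)) + 1*(exp(-6*I*pi/7))*conj(exp(2*I*pi/7)) + 1*(exp(-4*I*pi/7))*conj(exp(6*I*pi/7)) + 1*(exp(-2*I*pi/7))*conj(exp(-4*I*pi/7))]
      = (1/7)[(1) + (exp(-2*I*pi/7)) + (exp(-4*I*pi/7)) + (exp(-6*I*pi/7)) + (exp(6*I*pi/7)) + (exp(4*I*pi/7)) + (exp(2*I*pi/7))] = 0/7 = 0
  <chi_4*chi_4, chi_3> = (1/7)[1*(1)*conj(1) + 1*(exp(2*I*pi/7))*conj(exp(6*I*pi/7)) + 1*(exp(4*I*pi/7))*conj(exp(-2*I*pi/7)) + 1*(exp(6*I*pi/7))*conj(exp(4*I*pi/7)) + 1*(exp(-6*I*pi/7))*conj(exp(-4*I*pi/7)) + 1*(exp(-4*I*pi/7))*conj(exp(2*I*pi/7)) + 1*(exp(-2*I*pi/7))*conj(exp(-6*I*pi/7))]
      = (1/7)[(1) + (exp(-4*I*pi/7)) + (exp(6*I*pi/7)) + (exp(2*I*pi/7)) + (exp(-2*I*pi/7)) + (exp(-6*I*pi/7)) + (exp(4*I*pi/7))] = 0/7 = 0
  <chi_4*chi_4, chi_4> = (1/7)[1*(1)*conj(1) + 1*(exp(2*I*pi/7))*conj(exp(-6*I*pi/7)) + 1*(exp(4*I*pi/7))*conj(exp(2*I*pi/7)) + 1*(exp(6*I*pi/7))*conj(exp(-4*I*pi/7)) + 1*(exp(-6*I*pi/7))*conj(exp(4*I*pi/7)) + 1*(exp(-4*I*pi/7))*conj(exp(-2*I*pi/7)) + 1*(exp(-2*I*pi/7))*conj(exp(6*I*pi/7))]
      = (1/7)[(1) + (exp(-6*I*pi/7)) + (exp(2*I*pi/7)) + (exp(-4*I*pi/7)) + (exp(4*I*pi/7)) + (exp(-2*I*pi/7)) + (exp(6*I*pi/7))] = 0/7 = 0
  <chi_4*chi_4, chi_5> = (1/7)[1*(1)*conj(1) + 1*(exp(2*I*pi/7))*conj(exp(-4*I*pi/7)) + 1*(exp(4*I*pi/7))*conj(exp(6*I*pi/7)) + 1*(exp(6*I*pi/7))*conj(exp(2*I*pi/7)) + 1*(exp(-6*I*pi/7))*conj(exp(-2*I*pi/7)) + 1*(exp(-4*I*pi/7))*conj(exp(-6*I*pi/7)) + 1*(exp(-2*I*pi/7))*conj(exp(4*I*pi/7))]
      = (1/7)[(1) + (exp(6*I*pi/7)) + (exp(-2*I*pi/7)) + (exp(4*I*pi/7)) + (exp(-4*I*pi/7)) + (exp(2*I*pi/7)) + (exp(-6*I*pi/7))] = 0/7 = 0
  <chi_4*chi_4, chi_6> = (1/7)[1*(1)*conj(1) + 1*(exp(2*I*pi/7))*conj(exp(-2*I*pi/7)) + 1*(exp(4*I*pi/7))*conj(exp(-4*I*pi/7)) + 1*(exp(6*I*pi/7))*conj(exp(-6*I*pi/7)) + 1*(exp(-6*I*pi/7))*conj(exp(6*I*pi/7)) + 1*(exp(-4*I*pi/7))*conj(exp(4*I*pi/7)) + 1*(exp(-2*I*pi/7))*conj(exp(2*I*pi/7))]
      = (1/7)[(1) + (exp(4*I*pi/7)) + (exp(-6*I*pi/7)) + (exp(-2*I*pi/7)) + (exp(2*I*pi/7)) + (exp(6*I*pi/7)) + (exp(-4*I*pi/7))] = 0/7 = 0
(Exp terms are combined using exp(i*s)*conj(exp(i*t)) = exp(i*(s-t)), and sums of them are collapsed using the identity that for every m > 1 the m distinct m-th roots of unity sum to 0, e.g. 1 + exp(2*I*pi/3) + exp(-2*I*pi/3) = 0.)
Hence the multiplicities are chi_1: 1. Dimension check: dim(chi_4)*dim(chi_4) = 1*1 = 1 and sum (mult * dim) = 1*1 = 1.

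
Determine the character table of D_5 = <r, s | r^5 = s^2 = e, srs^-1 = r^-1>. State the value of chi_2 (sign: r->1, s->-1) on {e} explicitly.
Conjugacy classes: {e} of size 1, {r^1, r^4} of size 2, {r^2, r^3} of size 2, {s, sr, ..., sr^4} of size 5.
Character table:
  irrep \ class              {e} (size 1)  {r^1, r^4} (size 2)  {r^2, r^3} (size 2)  {s, sr, ..., sr^4} (size 5)
  chi_1 (triv)               1             1                    1                    1                          
  chi_2 (sign: r->1, s->-1)  1             1                    1                    -1                         
  chi_3 (2d, j=1)            2             -1/2 + sqrt(5)/2     -sqrt(5)/2 - 1/2     0                          
  chi_4 (2d, j=2)            2             -sqrt(5)/2 - 1/2     -1/2 + sqrt(5)/2     0                          

Spot check: chi_2 (sign: r->1, s->-1) on {e} = 1.

Explanation: D_5 has order 2*5 = 10 with 4 conjugacy classes, hence 4 irreducibles. Sum of squared dims 1 + 1 + 4 + 4 = 10 = |G|. Linear characters come from the abelianisation; the 2-dimensional irreps have character r^k -> 2*cos(2*pi*j*k/5), reflections -> 0.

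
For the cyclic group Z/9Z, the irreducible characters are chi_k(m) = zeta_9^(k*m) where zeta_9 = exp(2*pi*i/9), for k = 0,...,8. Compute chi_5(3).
chi_5(3) = zeta_9^15 = exp(-2*I*pi/3)

Why: chi_5(3) = zeta_9^(5*3) = zeta_9^15. Since zeta_9^9 = 1, this equals zeta_9^6 = exp(2*pi*i*6/9) = exp(-2*I*pi/3).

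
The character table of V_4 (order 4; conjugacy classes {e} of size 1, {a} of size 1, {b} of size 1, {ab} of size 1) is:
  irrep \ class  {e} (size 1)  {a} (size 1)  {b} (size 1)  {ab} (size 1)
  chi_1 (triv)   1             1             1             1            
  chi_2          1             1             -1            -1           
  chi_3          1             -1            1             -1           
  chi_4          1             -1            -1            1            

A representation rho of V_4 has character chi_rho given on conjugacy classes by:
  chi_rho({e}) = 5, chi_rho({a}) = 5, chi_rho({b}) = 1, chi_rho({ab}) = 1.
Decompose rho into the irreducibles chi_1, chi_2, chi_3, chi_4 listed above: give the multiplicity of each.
Multiplicities: chi_1: 3, chi_2: 2, chi_3: 0, chi_4: 0.

Explanation: Use <chi_rho, chi> = (1/|G|) sum_C |C| * chi_rho(C) * conj(chi(C)) with |G| = 4 for each irreducible chi in the table:
  <chi_rho, chi_1> = (1/4)[1*(5)*conj(1) + 1*(5)*conj(1) + 1*(1)*conj(1) + 1*(1)*conj(1)]
      = (1/4)[(5) + (5) + (1) + (1)] = 12/4 = 3
  <chi_rho, chi_2> = (1/4)[1*(5)*conj(1) + 1*(5)*conj(1) + 1*(1)*conj(-1) + 1*(1)*conj(-1)]
      = (1/4)[(5) + (5) + (-1) + (-1)] = 8/4 = 2
  <chi_rho, chi_3> = (1/4)[1*(5)*conj(1) + 1*(5)*conj(-1) + 1*(1)*conj(1) + 1*(1)*conj(-1)]
      = (1/4)[(5) + (-5) + (1) + (-1)] = 0/4 = 0
  <chi_rho, chi_4> = (1/4)[1*(5)*conj(1) + 1*(5)*conj(-1) + 1*(1)*conj(-1) + 1*(1)*conj(1)]
      = (1/4)[(5) + (-5) + (-1) + (1)] = 0/4 = 0
Dimension check: dim(rho) = sum (mult * dim) = 3*1 + 2*1 + 0*1 + 0*1 = 5 = chi_rho(e) = 5.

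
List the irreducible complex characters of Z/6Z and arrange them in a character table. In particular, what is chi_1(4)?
Character table of Z/6Z (irreps indexed chi_0,...,chi_5 with chi_k(m) = zeta_6^(k*m), zeta_6 = exp(2*pi*i/6)):
  irrep \ class  {0} (size 1)  {1} (size 1)    {2} (size 1)    {3} (size 1)  {4} (size 1)    {5} (size 1)  
  chi_0          1             1               1               1             1               1             
  chi_1          1             exp(I*pi/3)     exp(2*I*pi/3)   -1            exp(-2*I*pi/3)  exp(-I*pi/3)  
  chi_2          1             exp(2*I*pi/3)   exp(-2*I*pi/3)  1             exp(2*I*pi/3)   exp(-2*I*pi/3)
  chi_3          1             -1              1               -1            1               -1            
  chi_4          1             exp(-2*I*pi/3)  exp(2*I*pi/3)   1             exp(-2*I*pi/3)  exp(2*I*pi/3) 
  chi_5          1             exp(-I*pi/3)    exp(-2*I*pi/3)  -1            exp(2*I*pi/3)   exp(I*pi/3)   

Spot check: chi_1(4) = zeta_6^(1*4) = zeta_6^4 = exp(-2*I*pi/3).

Argument: Z/6Z is abelian, so all 6 irreducible complex representations are 1-dimensional. They are given by chi_k(m) = zeta_6^(k*m) for k = 0,...,5. Row orthogonality: sum_m chi_k(m) conj(chi_l(m)) = 6 * [k = l].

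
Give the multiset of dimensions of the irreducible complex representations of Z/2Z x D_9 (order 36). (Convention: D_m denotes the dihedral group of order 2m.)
Dimensions: 1, 1, 1, 1, 2, 2, 2, 2, 2, 2, 2, 2

Solution. There are 12 irreducibles (= number of conjugacy classes). Their dimensions d_i satisfy sum d_i^2 = |G| = 36: 1 + 1 + 1 + 1 + 4 + 4 + 4 + 4 + 4 + 4 + 4 + 4 = 36. (For the product with Z/2Z: each of the 2 1-dim characters of Z/2Z tensors with each irrep of D_9, giving 2 copies of each D_9-dimension.)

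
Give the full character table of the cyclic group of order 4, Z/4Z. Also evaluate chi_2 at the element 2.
Character table of Z/4Z (irreps indexed chi_0,...,chi_3 with chi_k(m) = zeta_4^(k*m), zeta_4 = exp(2*pi*i/4)):
  irrep \ class  {0} (size 1)  {1} (size 1)  {2} (size 1)  {3} (size 1)
  chi_0          1             1             1             1           
  chi_1          1             I             -1            -I          
  chi_2          1             -1            1             -1          
  chi_3          1             -I            -1            I           

Spot check: chi_2(2) = zeta_4^(2*2) = zeta_4^4 = 1.

Z/4Z is abelian, so all 4 irreducible complex representations are 1-dimensional. They are given by chi_k(m) = zeta_4^(k*m) for k = 0,...,3. Row orthogonality: sum_m chi_k(m) conj(chi_l(m)) = 4 * [k = l].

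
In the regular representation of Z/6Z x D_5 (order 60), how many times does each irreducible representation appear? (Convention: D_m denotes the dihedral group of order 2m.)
Each irreducible V_i of dimension d_i appears with multiplicity d_i, i.e. rho_reg = (direct sum over all irreducibles V_i) d_i V_i. The irreducible dimensions for Z/6Z x D_5 are 1, 1, 1, 1, 1, 1, 1, 1, 1, 1, 1, 1, 2, 2, 2, 2, 2, 2, 2, 2, 2, 2, 2, 2: 12 irreducibles of dimension 1, each with multiplicity 1; 12 irreducibles of dimension 2, each with multiplicity 2. Total dimension 12*1*1 + 12*2*2 = 60 = |G|.

Justification: General theorem: in the regular representation of a finite group G, each irreducible appears with multiplicity equal to its dimension. Check: dim(rho_reg) = sum d_i^2 = 1 + 1 + 1 + 1 + 1 + 1 + 1 + 1 + 1 + 1 + 1 + 1 + 4 + 4 + 4 + 4 + 4 + 4 + 4 + 4 + 4 + 4 + 4 + 4 = 60 = |G|.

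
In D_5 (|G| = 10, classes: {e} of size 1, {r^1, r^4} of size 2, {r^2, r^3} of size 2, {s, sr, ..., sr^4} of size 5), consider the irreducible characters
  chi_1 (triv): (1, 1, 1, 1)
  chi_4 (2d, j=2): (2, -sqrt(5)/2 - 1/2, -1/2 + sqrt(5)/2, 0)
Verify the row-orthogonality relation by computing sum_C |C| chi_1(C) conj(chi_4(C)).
Sum = 0; so <chi_1, chi_4> = 0 (distinct irreducibles are orthogonal).

Details: Compute term by term over conjugacy classes (|C| * chi_1(C) * conj(chi_4(C))):
  1*(1)*conj(2) + 2*(1)*conj(-sqrt(5)/2 - 1/2) + 2*(1)*conj(-1/2 + sqrt(5)/2) + 5*(1)*conj(0)
  = (2) + (-sqrt(5) - 1) + (-1 + sqrt(5)) + (0)
  = 0.
Dividing by |G| = 10 gives 0/10 = 0, matching the row-orthogonality relation <chi_1, chi_4> = [chi_1 = chi_4].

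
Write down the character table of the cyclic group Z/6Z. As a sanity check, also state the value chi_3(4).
Character table of Z/6Z (irreps indexed chi_0,...,chi_5 with chi_k(m) = zeta_6^(k*m), zeta_6 = exp(2*pi*i/6)):
  irrep \ class  {0} (size 1)  {1} (size 1)    {2} (size 1)    {3} (size 1)  {4} (size 1)    {5} (size 1)  
  chi_0          1             1               1               1             1               1             
  chi_1          1             exp(I*pi/3)     exp(2*I*pi/3)   -1            exp(-2*I*pi/3)  exp(-I*pi/3)  
  chi_2          1             exp(2*I*pi/3)   exp(-2*I*pi/3)  1             exp(2*I*pi/3)   exp(-2*I*pi/3)
  chi_3          1             -1              1               -1            1               -1            
  chi_4          1             exp(-2*I*pi/3)  exp(2*I*pi/3)   1             exp(-2*I*pi/3)  exp(2*I*pi/3) 
  chi_5          1             exp(-I*pi/3)    exp(-2*I*pi/3)  -1            exp(2*I*pi/3)   exp(I*pi/3)   

Spot check: chi_3(4) = zeta_6^(3*4) = zeta_6^12 = 1.

Z/6Z is abelian, so all 6 irreducible complex representations are 1-dimensional. They are given by chi_k(m) = zeta_6^(k*m) for k = 0,...,5. Row orthogonality: sum_m chi_k(m) conj(chi_l(m)) = 6 * [k = l].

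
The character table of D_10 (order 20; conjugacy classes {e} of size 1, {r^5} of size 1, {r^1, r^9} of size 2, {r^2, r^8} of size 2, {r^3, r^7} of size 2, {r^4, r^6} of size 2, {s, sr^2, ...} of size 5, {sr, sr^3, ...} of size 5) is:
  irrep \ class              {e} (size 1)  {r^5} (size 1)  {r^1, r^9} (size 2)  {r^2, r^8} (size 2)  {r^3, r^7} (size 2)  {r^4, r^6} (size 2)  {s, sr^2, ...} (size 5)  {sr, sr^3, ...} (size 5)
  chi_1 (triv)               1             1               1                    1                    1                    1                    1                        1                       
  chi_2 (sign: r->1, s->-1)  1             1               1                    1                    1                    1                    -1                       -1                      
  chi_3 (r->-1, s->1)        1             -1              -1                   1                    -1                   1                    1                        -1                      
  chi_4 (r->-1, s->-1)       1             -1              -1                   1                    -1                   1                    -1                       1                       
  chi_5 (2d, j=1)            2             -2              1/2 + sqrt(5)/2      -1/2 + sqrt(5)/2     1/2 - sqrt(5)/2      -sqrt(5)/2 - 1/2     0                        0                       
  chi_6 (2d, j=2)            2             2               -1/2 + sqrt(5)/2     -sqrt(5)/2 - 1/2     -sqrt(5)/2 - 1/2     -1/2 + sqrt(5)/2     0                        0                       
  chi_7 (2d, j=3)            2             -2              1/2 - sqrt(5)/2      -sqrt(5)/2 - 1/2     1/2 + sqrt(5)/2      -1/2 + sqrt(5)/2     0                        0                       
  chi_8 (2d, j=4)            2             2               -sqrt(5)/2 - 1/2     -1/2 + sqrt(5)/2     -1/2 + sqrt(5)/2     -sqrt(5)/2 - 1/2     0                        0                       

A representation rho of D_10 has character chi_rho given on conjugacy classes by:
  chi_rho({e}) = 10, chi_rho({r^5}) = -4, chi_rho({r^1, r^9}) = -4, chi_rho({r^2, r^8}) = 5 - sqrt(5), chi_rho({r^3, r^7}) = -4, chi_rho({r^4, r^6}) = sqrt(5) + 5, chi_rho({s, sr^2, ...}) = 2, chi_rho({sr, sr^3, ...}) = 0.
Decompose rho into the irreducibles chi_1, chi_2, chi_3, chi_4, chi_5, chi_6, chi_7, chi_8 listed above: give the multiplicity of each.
Multiplicities: chi_1: 1, chi_2: 0, chi_3: 3, chi_4: 2, chi_5: 0, chi_6: 1, chi_7: 1, chi_8: 0.

Working: Use <chi_rho, chi> = (1/|G|) sum_C |C| * chi_rho(C) * conj(chi(C)) with |G| = 20 for each irreducible chi in the table:
  <chi_rho, chi_1> = (1/20)[1*(10)*conj(1) + 1*(-4)*conj(1) + 2*(-4)*conj(1) + 2*(5 - sqrt(5))*conj(1) + 2*(-4)*conj(1) + 2*(sqrt(5) + 5)*conj(1) + 5*(2)*conj(1) + 5*(0)*conj(1)]
      = (1/20)[(10) + (-4) + (-8) + (10 - 2*sqrt(5)) + (-8) + (2*sqrt(5) + 10) + (10) + (0)] = 20/20 = 1
  <chi_rho, chi_2> = (1/20)[1*(10)*conj(1) + 1*(-4)*conj(1) + 2*(-4)*conj(1) + 2*(5 - sqrt(5))*conj(1) + 2*(-4)*conj(1) + 2*(sqrt(5) + 5)*conj(1) + 5*(2)*conj(-1) + 5*(0)*conj(-1)]
      = (1/20)[(10) + (-4) + (-8) + (10 - 2*sqrt(5)) + (-8) + (2*sqrt(5) + 10) + (-10) + (0)] = 0/20 = 0
  <chi_rho, chi_3> = (1/20)[1*(10)*conj(1) + 1*(-4)*conj(-1) + 2*(-4)*conj(-1) + 2*(5 - sqrt(5))*conj(1) + 2*(-4)*conj(-1) + 2*(sqrt(5) + 5)*conj(1) + 5*(2)*conj(1) + 5*(0)*conj(-1)]
      = (1/20)[(10) + (4) + (8) + (10 - 2*sqrt(5)) + (8) + (2*sqrt(5) + 10) + (10) + (0)] = 60/20 = 3
  <chi_rho, chi_4> = (1/20)[1*(10)*conj(1) + 1*(-4)*conj(-1) + 2*(-4)*conj(-1) + 2*(5 - sqrt(5))*conj(1) + 2*(-4)*conj(-1) + 2*(sqrt(5) + 5)*conj(1) + 5*(2)*conj(-1) + 5*(0)*conj(1)]
      = (1/20)[(10) + (4) + (8) + (10 - 2*sqrt(5)) + (8) + (2*sqrt(5) + 10) + (-10) + (0)] = 40/20 = 2
  <chi_rho, chi_5> = (1/20)[1*(10)*conj(2) + 1*(-4)*conj(-2) + 2*(-4)*conj(1/2 + sqrt(5)/2) + 2*(5 - sqrt(5))*conj(-1/2 + sqrt(5)/2) + 2*(-4)*conj(1/2 - sqrt(5)/2) + 2*(sqrt(5) + 5)*conj(-sqrt(5)/2 - 1/2) + 5*(2)*conj(0) + 5*(0)*conj(0)]
      = (1/20)[(20) + (8) + (-4*sqrt(5) - 4) + (-10 + 6*sqrt(5)) + (-4 + 4*sqrt(5)) + (-6*sqrt(5) - 10) + (0) + (0)] = 0/20 = 0
  <chi_rho, chi_6> = (1/20)[1*(10)*conj(2) + 1*(-4)*conj(2) + 2*(-4)*conj(-1/2 + sqrt(5)/2) + 2*(5 - sqrt(5))*conj(-sqrt(5)/2 - 1/2) + 2*(-4)*conj(-sqrt(5)/2 - 1/2) + 2*(sqrt(5) + 5)*conj(-1/2 + sqrt(5)/2) + 5*(2)*conj(0) + 5*(0)*conj(0)]
      = (1/20)[(20) + (-8) + (4 - 4*sqrt(5)) + (-4*sqrt(5)) + (4 + 4*sqrt(5)) + (4*sqrt(5)) + (0) + (0)] = 20/20 = 1
  <chi_rho, chi_7> = (1/20)[1*(10)*conj(2) + 1*(-4)*conj(-2) + 2*(-4)*conj(1/2 - sqrt(5)/2) + 2*(5 - sqrt(5))*conj(-sqrt(5)/2 - 1/2) + 2*(-4)*conj(1/2 + sqrt(5)/2) + 2*(sqrt(5) + 5)*conj(-1/2 + sqrt(5)/2) + 5*(2)*conj(0) + 5*(0)*conj(0)]
      = (1/20)[(20) + (8) + (-4 + 4*sqrt(5)) + (-4*sqrt(5)) + (-4*sqrt(5) - 4) + (4*sqrt(5)) + (0) + (0)] = 20/20 = 1
  <chi_rho, chi_8> = (1/20)[1*(10)*conj(2) + 1*(-4)*conj(2) + 2*(-4)*conj(-sqrt(5)/2 - 1/2) + 2*(5 - sqrt(5))*conj(-1/2 + sqrt(5)/2) + 2*(-4)*conj(-1/2 + sqrt(5)/2) + 2*(sqrt(5) + 5)*conj(-sqrt(5)/2 - 1/2) + 5*(2)*conj(0) + 5*(0)*conj(0)]
      = (1/20)[(20) + (-8) + (4 + 4*sqrt(5)) + (-10 + 6*sqrt(5)) + (4 - 4*sqrt(5)) + (-6*sqrt(5) - 10) + (0) + (0)] = 0/20 = 0
Dimension check: dim(rho) = sum (mult * dim) = 1*1 + 0*1 + 3*1 + 2*1 + 0*2 + 1*2 + 1*2 + 0*2 = 10 = chi_rho(e) = 10.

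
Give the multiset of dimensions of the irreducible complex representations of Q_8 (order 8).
Dimensions: 1, 1, 1, 1, 2

Explanation: There are 5 irreducibles (= number of conjugacy classes). Their dimensions d_i satisfy sum d_i^2 = |G| = 8: 1 + 1 + 1 + 1 + 4 = 8.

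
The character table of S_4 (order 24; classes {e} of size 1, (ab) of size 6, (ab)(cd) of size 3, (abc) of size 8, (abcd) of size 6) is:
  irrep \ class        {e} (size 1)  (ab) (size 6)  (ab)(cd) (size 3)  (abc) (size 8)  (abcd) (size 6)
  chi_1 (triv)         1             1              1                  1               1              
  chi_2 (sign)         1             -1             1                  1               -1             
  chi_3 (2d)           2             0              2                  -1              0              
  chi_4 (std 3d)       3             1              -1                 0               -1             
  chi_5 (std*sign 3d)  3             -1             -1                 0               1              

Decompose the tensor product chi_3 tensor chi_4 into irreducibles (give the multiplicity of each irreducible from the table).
chi_3 tensor chi_4 = chi_4 + chi_5 (all other irreducibles have multiplicity 0).

Justification: The character of a tensor product is the pointwise product (chi_3 * chi_4)(C) = chi_3(C) * chi_4(C):
  {e}: (2)*(3), (ab): (0)*(1), (ab)(cd): (2)*(-1), (abc): (-1)*(0), (abcd): (0)*(-1)
so (chi_3 * chi_4) takes values
  {e} -> 6, (ab) -> 0, (ab)(cd) -> -2, (abc) -> 0, (abcd) -> 0.
Now take the inner product of this character with each irreducible chi from the table, <chi_3*chi_4, chi> = (1/24) sum_C |C| (chi_3*chi_4)(C) conj(chi(C)):
  <chi_3*chi_4, chi_1> = (1/24)[1*(6)*conj(1) + 6*(0)*conj(1) + 3*(-2)*conj(1) + 8*(0)*conj(1) + 6*(0)*conj(1)]
      = (1/24)[(6) + (0) + (-6) + (0) + (0)] = 0/24 = 0
  <chi_3*chi_4, chi_2> = (1/24)[1*(6)*conj(1) + 6*(0)*conj(-1) + 3*(-2)*conj(1) + 8*(0)*conj(1) + 6*(0)*conj(-1)]
      = (1/24)[(6) + (0) + (-6) + (0) + (0)] = 0/24 = 0
  <chi_3*chi_4, chi_3> = (1/24)[1*(6)*conj(2) + 6*(0)*conj(0) + 3*(-2)*conj(2) + 8*(0)*conj(-1) + 6*(0)*conj(0)]
      = (1/24)[(12) + (0) + (-12) + (0) + (0)] = 0/24 = 0
  <chi_3*chi_4, chi_4> = (1/24)[1*(6)*conj(3) + 6*(0)*conj(1) + 3*(-2)*conj(-1) + 8*(0)*conj(0) + 6*(0)*conj(-1)]
      = (1/24)[(18) + (0) + (6) + (0) + (0)] = 24/24 = 1
  <chi_3*chi_4, chi_5> = (1/24)[1*(6)*conj(3) + 6*(0)*conj(-1) + 3*(-2)*conj(-1) + 8*(0)*conj(0) + 6*(0)*conj(1)]
      = (1/24)[(18) + (0) + (6) + (0) + (0)] = 24/24 = 1
Hence the multiplicities are chi_4: 1, chi_5: 1. Dimension check: dim(chi_3)*dim(chi_4) = 2*3 = 6 and sum (mult * dim) = 1*3 + 1*3 = 6.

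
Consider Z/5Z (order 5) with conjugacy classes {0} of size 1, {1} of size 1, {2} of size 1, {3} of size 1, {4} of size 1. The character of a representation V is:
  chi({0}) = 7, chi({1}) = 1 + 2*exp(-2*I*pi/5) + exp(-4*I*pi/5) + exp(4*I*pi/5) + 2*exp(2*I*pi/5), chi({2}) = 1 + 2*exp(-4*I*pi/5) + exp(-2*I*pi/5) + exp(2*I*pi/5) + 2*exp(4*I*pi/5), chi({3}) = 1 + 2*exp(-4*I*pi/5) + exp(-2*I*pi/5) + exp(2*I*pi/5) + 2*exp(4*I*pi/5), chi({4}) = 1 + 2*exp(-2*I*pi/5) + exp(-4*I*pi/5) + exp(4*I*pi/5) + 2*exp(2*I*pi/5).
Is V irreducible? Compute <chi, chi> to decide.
Not irreducible (reducible): <chi, chi> = 11 > 1.

Working: <chi, chi> = (1/|G|) sum_C |C| * |chi(C)|^2 = (1/5)[1*|7|^2 + 1*|1 + 2*exp(-2*I*pi/5) + exp(-4*I*pi/5) + exp(4*I*pi/5) + 2*exp(2*I*pi/5)|^2 + 1*|1 + 2*exp(-4*I*pi/5) + exp(-2*I*pi/5) + exp(2*I*pi/5) + 2*exp(4*I*pi/5)|^2 + 1*|1 + 2*exp(-4*I*pi/5) + exp(-2*I*pi/5) + exp(2*I*pi/5) + 2*exp(4*I*pi/5)|^2 + 1*|1 + 2*exp(-2*I*pi/5) + exp(-4*I*pi/5) + exp(4*I*pi/5) + 2*exp(2*I*pi/5)|^2]
  = (1/5)[(49) + (11 + 9*exp(-2*I*pi/5) + 10*exp(-4*I*pi/5) + 10*exp(4*I*pi/5) + 9*exp(2*I*pi/5)) + (11 + 10*exp(-2*I*pi/5) + 9*exp(-4*I*pi/5) + 9*exp(4*I*pi/5) + 10*exp(2*I*pi/5)) + (11 + 10*exp(-2*I*pi/5) + 9*exp(-4*I*pi/5) + 9*exp(4*I*pi/5) + 10*exp(2*I*pi/5)) + (11 + 9*exp(-2*I*pi/5) + 10*exp(-4*I*pi/5) + 10*exp(4*I*pi/5) + 9*exp(2*I*pi/5))] = 55/5 = 11.
(Exp terms are combined using exp(i*s)*conj(exp(i*t)) = exp(i*(s-t)), and sums of them are collapsed using the identity that for every m > 1 the m distinct m-th roots of unity sum to 0, e.g. 1 + exp(2*I*pi/3) + exp(-2*I*pi/3) = 0.)
A character is irreducible iff <chi, chi> = 1, so this representation is reducible.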